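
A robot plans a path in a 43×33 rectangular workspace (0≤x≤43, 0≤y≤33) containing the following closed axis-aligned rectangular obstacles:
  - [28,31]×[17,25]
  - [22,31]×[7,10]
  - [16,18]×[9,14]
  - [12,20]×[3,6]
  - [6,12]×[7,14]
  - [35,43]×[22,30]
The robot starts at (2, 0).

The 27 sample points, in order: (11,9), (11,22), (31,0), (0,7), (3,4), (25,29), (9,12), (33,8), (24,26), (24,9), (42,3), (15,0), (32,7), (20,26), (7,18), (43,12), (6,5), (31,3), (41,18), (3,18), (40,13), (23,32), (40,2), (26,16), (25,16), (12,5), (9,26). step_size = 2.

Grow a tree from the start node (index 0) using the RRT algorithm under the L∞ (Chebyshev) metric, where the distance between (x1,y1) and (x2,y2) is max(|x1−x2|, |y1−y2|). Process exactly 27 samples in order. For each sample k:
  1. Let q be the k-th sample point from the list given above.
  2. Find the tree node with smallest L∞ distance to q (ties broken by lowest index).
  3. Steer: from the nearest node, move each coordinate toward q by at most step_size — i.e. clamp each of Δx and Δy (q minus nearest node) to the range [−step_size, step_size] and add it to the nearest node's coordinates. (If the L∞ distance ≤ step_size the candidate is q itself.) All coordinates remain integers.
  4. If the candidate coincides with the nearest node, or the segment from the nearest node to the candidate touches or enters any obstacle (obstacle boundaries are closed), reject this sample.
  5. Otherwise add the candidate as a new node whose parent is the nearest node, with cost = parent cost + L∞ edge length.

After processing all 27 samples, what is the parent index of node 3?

1. q=(11,9) nearest=0 d=9 new=(4,2) → add node 1 parent=0 cost=2
2. q=(11,22) nearest=1 d=20 new=(6,4) → add node 2 parent=1 cost=4
3. q=(31,0) nearest=2 d=25 new=(8,2) → add node 3 parent=2 cost=6
4. q=(0,7) nearest=1 d=5 new=(2,4) → add node 4 parent=1 cost=4
5. q=(3,4) nearest=4 d=1 new=(3,4) → add node 5 parent=4 cost=5
6. q=(25,29) nearest=2 d=25 new=(8,6) → add node 6 parent=2 cost=6
7. q=(9,12) nearest=6 d=6 new=(9,8) → blocked by [6,12]×[7,14], reject
8. q=(33,8) nearest=3 d=25 new=(10,4) → add node 7 parent=3 cost=8
9. q=(24,26) nearest=6 d=20 new=(10,8) → blocked by [6,12]×[7,14], reject
10. q=(24,9) nearest=7 d=14 new=(12,6) → blocked by [12,20]×[3,6], reject
11. q=(42,3) nearest=7 d=32 new=(12,3) → blocked by [12,20]×[3,6], reject
12. q=(15,0) nearest=7 d=5 new=(12,2) → add node 8 parent=7 cost=10
13. q=(32,7) nearest=8 d=20 new=(14,4) → blocked by [12,20]×[3,6], reject
14. q=(20,26) nearest=6 d=20 new=(10,8) → blocked by [6,12]×[7,14], reject
15. q=(7,18) nearest=6 d=12 new=(7,8) → blocked by [6,12]×[7,14], reject
16. q=(43,12) nearest=8 d=31 new=(14,4) → blocked by [12,20]×[3,6], reject
17. q=(6,5) nearest=2 d=1 new=(6,5) → add node 9 parent=2 cost=5
18. q=(31,3) nearest=8 d=19 new=(14,3) → blocked by [12,20]×[3,6], reject
19. q=(41,18) nearest=8 d=29 new=(14,4) → blocked by [12,20]×[3,6], reject
20. q=(3,18) nearest=6 d=12 new=(6,8) → blocked by [6,12]×[7,14], reject
21. q=(40,13) nearest=8 d=28 new=(14,4) → blocked by [12,20]×[3,6], reject
22. q=(23,32) nearest=6 d=26 new=(10,8) → blocked by [6,12]×[7,14], reject
23. q=(40,2) nearest=8 d=28 new=(14,2) → add node 10 parent=8 cost=12
24. q=(26,16) nearest=8 d=14 new=(14,4) → blocked by [12,20]×[3,6], reject
25. q=(25,16) nearest=8 d=14 new=(14,4) → blocked by [12,20]×[3,6], reject
26. q=(12,5) nearest=7 d=2 new=(12,5) → blocked by [12,20]×[3,6], reject
27. q=(9,26) nearest=6 d=20 new=(9,8) → blocked by [6,12]×[7,14], reject

Parent of node 3: 2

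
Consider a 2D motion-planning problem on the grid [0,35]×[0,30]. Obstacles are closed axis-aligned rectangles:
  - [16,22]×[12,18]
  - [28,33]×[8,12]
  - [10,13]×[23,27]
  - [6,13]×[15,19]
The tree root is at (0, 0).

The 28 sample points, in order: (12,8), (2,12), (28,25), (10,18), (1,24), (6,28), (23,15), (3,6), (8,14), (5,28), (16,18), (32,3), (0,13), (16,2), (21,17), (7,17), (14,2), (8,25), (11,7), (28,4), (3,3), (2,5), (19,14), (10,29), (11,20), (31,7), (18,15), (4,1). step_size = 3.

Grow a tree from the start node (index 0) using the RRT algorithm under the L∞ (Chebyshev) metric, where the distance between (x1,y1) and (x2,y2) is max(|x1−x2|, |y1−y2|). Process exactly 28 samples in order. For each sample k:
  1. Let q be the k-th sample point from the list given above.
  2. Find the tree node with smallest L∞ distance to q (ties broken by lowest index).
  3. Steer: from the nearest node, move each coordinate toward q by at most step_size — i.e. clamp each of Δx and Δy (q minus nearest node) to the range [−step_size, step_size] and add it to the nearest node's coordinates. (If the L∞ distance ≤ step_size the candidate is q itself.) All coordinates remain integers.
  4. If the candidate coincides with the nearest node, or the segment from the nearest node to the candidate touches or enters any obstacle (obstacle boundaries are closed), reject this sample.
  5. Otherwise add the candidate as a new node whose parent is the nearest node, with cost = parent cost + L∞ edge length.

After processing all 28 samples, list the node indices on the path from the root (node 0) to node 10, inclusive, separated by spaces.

Path: 0 1 2 4 5 6 10

1. q=(12,8) nearest=0 d=12 new=(3,3) → add node 1 parent=0 cost=3
2. q=(2,12) nearest=1 d=9 new=(2,6) → add node 2 parent=1 cost=6
3. q=(28,25) nearest=1 d=25 new=(6,6) → add node 3 parent=1 cost=6
4. q=(10,18) nearest=2 d=12 new=(5,9) → add node 4 parent=2 cost=9
5. q=(1,24) nearest=4 d=15 new=(2,12) → add node 5 parent=4 cost=12
6. q=(6,28) nearest=5 d=16 new=(5,15) → add node 6 parent=5 cost=15
7. q=(23,15) nearest=3 d=17 new=(9,9) → add node 7 parent=3 cost=9
8. q=(3,6) nearest=2 d=1 new=(3,6) → add node 8 parent=2 cost=7
9. q=(8,14) nearest=6 d=3 new=(8,14) → add node 9 parent=6 cost=18
10. q=(5,28) nearest=6 d=13 new=(5,18) → add node 10 parent=6 cost=18
11. q=(16,18) nearest=9 d=8 new=(11,17) → blocked by [6,13]×[15,19], reject
12. q=(32,3) nearest=7 d=23 new=(12,6) → add node 11 parent=7 cost=12
13. q=(0,13) nearest=5 d=2 new=(0,13) → add node 12 parent=5 cost=14
14. q=(16,2) nearest=11 d=4 new=(15,3) → add node 13 parent=11 cost=15
15. q=(21,17) nearest=11 d=11 new=(15,9) → add node 14 parent=11 cost=15
16. q=(7,17) nearest=6 d=2 new=(7,17) → blocked by [6,13]×[15,19], reject
17. q=(14,2) nearest=13 d=1 new=(14,2) → add node 15 parent=13 cost=16
18. q=(8,25) nearest=10 d=7 new=(8,21) → blocked by [6,13]×[15,19], reject
19. q=(11,7) nearest=11 d=1 new=(11,7) → add node 16 parent=11 cost=13
20. q=(28,4) nearest=13 d=13 new=(18,4) → add node 17 parent=13 cost=18
21. q=(3,3) nearest=1 d=0 → coincident, reject
22. q=(2,5) nearest=2 d=1 new=(2,5) → add node 18 parent=2 cost=7
23. q=(19,14) nearest=14 d=5 new=(18,12) → blocked by [16,22]×[12,18], reject
24. q=(10,29) nearest=10 d=11 new=(8,21) → blocked by [6,13]×[15,19], reject
25. q=(11,20) nearest=6 d=6 new=(8,18) → blocked by [6,13]×[15,19], reject
26. q=(31,7) nearest=17 d=13 new=(21,7) → add node 19 parent=17 cost=21
27. q=(18,15) nearest=14 d=6 new=(18,12) → blocked by [16,22]×[12,18], reject
28. q=(4,1) nearest=1 d=2 new=(4,1) → add node 20 parent=1 cost=5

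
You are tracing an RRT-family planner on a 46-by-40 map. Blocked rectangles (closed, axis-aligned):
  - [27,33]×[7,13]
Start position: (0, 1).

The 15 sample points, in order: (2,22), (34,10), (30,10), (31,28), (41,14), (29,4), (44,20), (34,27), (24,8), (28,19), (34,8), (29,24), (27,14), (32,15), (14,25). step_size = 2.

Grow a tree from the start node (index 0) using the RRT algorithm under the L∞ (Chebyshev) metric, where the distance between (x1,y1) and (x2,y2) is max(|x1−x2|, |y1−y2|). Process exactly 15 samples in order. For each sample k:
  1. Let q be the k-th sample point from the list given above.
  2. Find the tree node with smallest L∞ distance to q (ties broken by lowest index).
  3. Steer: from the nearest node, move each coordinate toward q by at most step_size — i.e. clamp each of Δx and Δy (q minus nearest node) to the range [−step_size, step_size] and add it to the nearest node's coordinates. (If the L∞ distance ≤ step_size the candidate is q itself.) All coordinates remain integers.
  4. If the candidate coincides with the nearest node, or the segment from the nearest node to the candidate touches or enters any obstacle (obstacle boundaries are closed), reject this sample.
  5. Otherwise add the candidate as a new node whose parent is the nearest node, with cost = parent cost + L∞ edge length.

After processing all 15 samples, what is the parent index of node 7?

1. q=(2,22) nearest=0 d=21 new=(2,3) → add node 1 parent=0 cost=2
2. q=(34,10) nearest=1 d=32 new=(4,5) → add node 2 parent=1 cost=4
3. q=(30,10) nearest=2 d=26 new=(6,7) → add node 3 parent=2 cost=6
4. q=(31,28) nearest=3 d=25 new=(8,9) → add node 4 parent=3 cost=8
5. q=(41,14) nearest=4 d=33 new=(10,11) → add node 5 parent=4 cost=10
6. q=(29,4) nearest=5 d=19 new=(12,9) → add node 6 parent=5 cost=12
7. q=(44,20) nearest=6 d=32 new=(14,11) → add node 7 parent=6 cost=14
8. q=(34,27) nearest=7 d=20 new=(16,13) → add node 8 parent=7 cost=16
9. q=(24,8) nearest=8 d=8 new=(18,11) → add node 9 parent=8 cost=18
10. q=(28,19) nearest=9 d=10 new=(20,13) → add node 10 parent=9 cost=20
11. q=(34,8) nearest=10 d=14 new=(22,11) → add node 11 parent=10 cost=22
12. q=(29,24) nearest=10 d=11 new=(22,15) → add node 12 parent=10 cost=22
13. q=(27,14) nearest=11 d=5 new=(24,13) → add node 13 parent=11 cost=24
14. q=(32,15) nearest=13 d=8 new=(26,15) → add node 14 parent=13 cost=26
15. q=(14,25) nearest=12 d=10 new=(20,17) → add node 15 parent=12 cost=24

Parent of node 7: 6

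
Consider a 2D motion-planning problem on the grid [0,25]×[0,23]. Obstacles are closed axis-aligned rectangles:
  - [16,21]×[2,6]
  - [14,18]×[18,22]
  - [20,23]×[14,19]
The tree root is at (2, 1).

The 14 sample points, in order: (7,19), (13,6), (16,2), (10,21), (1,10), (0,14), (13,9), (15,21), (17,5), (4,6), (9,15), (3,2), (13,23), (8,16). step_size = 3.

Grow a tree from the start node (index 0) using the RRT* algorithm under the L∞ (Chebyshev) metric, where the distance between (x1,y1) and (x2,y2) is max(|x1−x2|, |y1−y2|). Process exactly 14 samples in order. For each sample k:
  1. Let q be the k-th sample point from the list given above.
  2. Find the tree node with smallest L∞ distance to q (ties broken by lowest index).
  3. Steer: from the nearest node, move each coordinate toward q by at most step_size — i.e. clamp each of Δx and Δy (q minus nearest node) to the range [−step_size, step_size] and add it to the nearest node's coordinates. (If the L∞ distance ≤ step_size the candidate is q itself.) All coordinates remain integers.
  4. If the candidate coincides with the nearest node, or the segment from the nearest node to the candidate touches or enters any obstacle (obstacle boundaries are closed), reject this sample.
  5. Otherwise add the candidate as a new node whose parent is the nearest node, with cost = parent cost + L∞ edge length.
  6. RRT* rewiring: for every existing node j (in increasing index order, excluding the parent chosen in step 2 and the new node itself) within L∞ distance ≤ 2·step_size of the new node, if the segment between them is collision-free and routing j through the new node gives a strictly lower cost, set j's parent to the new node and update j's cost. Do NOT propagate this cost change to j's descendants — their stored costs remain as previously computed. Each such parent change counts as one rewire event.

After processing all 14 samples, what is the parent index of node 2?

Parent of node 2: 1

1. q=(7,19) nearest=0 d=18 new=(5,4) → add node 1 parent=0 cost=3
2. q=(13,6) nearest=1 d=8 new=(8,6) → add node 2 parent=1 cost=6
3. q=(16,2) nearest=2 d=8 new=(11,3) → add node 3 parent=2 cost=9
4. q=(10,21) nearest=2 d=15 new=(10,9) → add node 4 parent=2 cost=9
5. q=(1,10) nearest=1 d=6 new=(2,7) → add node 5 parent=1 cost=6
6. q=(0,14) nearest=5 d=7 new=(0,10) → add node 6 parent=5 cost=9
7. q=(13,9) nearest=4 d=3 new=(13,9) → add node 7 parent=4 cost=12
8. q=(15,21) nearest=4 d=12 new=(13,12) → add node 8 parent=4 cost=12
9. q=(17,5) nearest=7 d=4 new=(16,6) → blocked by [16,21]×[2,6], reject
10. q=(4,6) nearest=1 d=2 new=(4,6) → add node 9 parent=1 cost=5
11. q=(9,15) nearest=8 d=4 new=(10,15) → add node 10 parent=8 cost=15
12. q=(3,2) nearest=0 d=1 new=(3,2) → add node 11 parent=0 cost=1
13. q=(13,23) nearest=10 d=8 new=(13,18) → add node 12 parent=10 cost=18
14. q=(8,16) nearest=10 d=2 new=(8,16) → add node 13 parent=10 cost=17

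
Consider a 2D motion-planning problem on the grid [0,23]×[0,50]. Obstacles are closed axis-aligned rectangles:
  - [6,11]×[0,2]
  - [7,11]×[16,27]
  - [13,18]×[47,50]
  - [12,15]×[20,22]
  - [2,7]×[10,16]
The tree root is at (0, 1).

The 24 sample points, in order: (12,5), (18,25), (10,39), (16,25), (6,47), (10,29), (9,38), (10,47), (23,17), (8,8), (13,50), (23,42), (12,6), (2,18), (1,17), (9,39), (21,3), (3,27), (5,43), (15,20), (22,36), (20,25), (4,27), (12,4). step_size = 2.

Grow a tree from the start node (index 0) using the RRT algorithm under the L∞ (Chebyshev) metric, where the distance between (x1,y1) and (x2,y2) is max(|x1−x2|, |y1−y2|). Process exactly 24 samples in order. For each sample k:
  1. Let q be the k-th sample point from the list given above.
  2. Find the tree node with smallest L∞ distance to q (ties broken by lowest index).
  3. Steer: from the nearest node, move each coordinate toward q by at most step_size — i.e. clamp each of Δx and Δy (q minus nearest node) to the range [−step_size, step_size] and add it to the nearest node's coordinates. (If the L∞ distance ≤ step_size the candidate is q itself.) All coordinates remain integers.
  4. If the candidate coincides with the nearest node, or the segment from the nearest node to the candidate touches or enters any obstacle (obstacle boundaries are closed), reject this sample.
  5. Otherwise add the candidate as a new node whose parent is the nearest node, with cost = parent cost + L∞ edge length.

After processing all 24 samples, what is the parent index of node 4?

Parent of node 4: 3

1. q=(12,5) nearest=0 d=12 new=(2,3) → add node 1 parent=0 cost=2
2. q=(18,25) nearest=1 d=22 new=(4,5) → add node 2 parent=1 cost=4
3. q=(10,39) nearest=2 d=34 new=(6,7) → add node 3 parent=2 cost=6
4. q=(16,25) nearest=3 d=18 new=(8,9) → add node 4 parent=3 cost=8
5. q=(6,47) nearest=4 d=38 new=(6,11) → blocked by [2,7]×[10,16], reject
6. q=(10,29) nearest=4 d=20 new=(10,11) → add node 5 parent=4 cost=10
7. q=(9,38) nearest=5 d=27 new=(9,13) → add node 6 parent=5 cost=12
8. q=(10,47) nearest=6 d=34 new=(10,15) → add node 7 parent=6 cost=14
9. q=(23,17) nearest=5 d=13 new=(12,13) → add node 8 parent=5 cost=12
10. q=(8,8) nearest=4 d=1 new=(8,8) → add node 9 parent=4 cost=9
11. q=(13,50) nearest=7 d=35 new=(12,17) → blocked by [7,11]×[16,27], reject
12. q=(23,42) nearest=7 d=27 new=(12,17) → blocked by [7,11]×[16,27], reject
13. q=(12,6) nearest=4 d=4 new=(10,7) → add node 10 parent=4 cost=10
14. q=(2,18) nearest=6 d=7 new=(7,15) → blocked by [2,7]×[10,16], reject
15. q=(1,17) nearest=4 d=8 new=(6,11) → blocked by [2,7]×[10,16], reject
16. q=(9,39) nearest=7 d=24 new=(9,17) → blocked by [7,11]×[16,27], reject
17. q=(21,3) nearest=8 d=10 new=(14,11) → add node 11 parent=8 cost=14
18. q=(3,27) nearest=7 d=12 new=(8,17) → blocked by [7,11]×[16,27], reject
19. q=(5,43) nearest=7 d=28 new=(8,17) → blocked by [7,11]×[16,27], reject
20. q=(15,20) nearest=7 d=5 new=(12,17) → blocked by [7,11]×[16,27], reject
21. q=(22,36) nearest=7 d=21 new=(12,17) → blocked by [7,11]×[16,27], reject
22. q=(20,25) nearest=7 d=10 new=(12,17) → blocked by [7,11]×[16,27], reject
23. q=(4,27) nearest=7 d=12 new=(8,17) → blocked by [7,11]×[16,27], reject
24. q=(12,4) nearest=10 d=3 new=(12,5) → add node 12 parent=10 cost=12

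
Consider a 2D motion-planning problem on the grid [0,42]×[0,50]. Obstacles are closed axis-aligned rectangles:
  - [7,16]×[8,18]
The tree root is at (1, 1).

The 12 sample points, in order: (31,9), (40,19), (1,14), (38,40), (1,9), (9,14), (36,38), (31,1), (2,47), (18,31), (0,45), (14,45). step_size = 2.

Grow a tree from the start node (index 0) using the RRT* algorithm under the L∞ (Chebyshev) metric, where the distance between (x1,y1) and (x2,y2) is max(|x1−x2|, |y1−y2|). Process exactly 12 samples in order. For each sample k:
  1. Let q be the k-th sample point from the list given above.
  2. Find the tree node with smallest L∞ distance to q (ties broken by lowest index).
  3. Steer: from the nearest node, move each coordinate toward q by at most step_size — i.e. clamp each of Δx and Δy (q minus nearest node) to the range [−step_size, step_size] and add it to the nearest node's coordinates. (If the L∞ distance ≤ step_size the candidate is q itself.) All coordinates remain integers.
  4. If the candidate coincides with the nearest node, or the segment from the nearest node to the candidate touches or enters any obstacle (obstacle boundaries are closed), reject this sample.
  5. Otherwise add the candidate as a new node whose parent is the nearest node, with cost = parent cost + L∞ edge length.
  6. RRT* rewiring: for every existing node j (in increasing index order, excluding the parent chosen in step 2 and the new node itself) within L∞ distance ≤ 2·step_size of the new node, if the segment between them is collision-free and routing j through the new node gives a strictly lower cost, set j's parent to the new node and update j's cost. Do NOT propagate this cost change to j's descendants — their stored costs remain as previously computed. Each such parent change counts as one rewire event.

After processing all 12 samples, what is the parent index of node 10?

1. q=(31,9) nearest=0 d=30 new=(3,3) → add node 1 parent=0 cost=2
2. q=(40,19) nearest=1 d=37 new=(5,5) → add node 2 parent=1 cost=4
3. q=(1,14) nearest=2 d=9 new=(3,7) → add node 3 parent=2 cost=6
4. q=(38,40) nearest=2 d=35 new=(7,7) → add node 4 parent=2 cost=6
5. q=(1,9) nearest=3 d=2 new=(1,9) → add node 5 parent=3 cost=8
6. q=(9,14) nearest=3 d=7 new=(5,9) → add node 6 parent=3 cost=8
7. q=(36,38) nearest=4 d=31 new=(9,9) → blocked by [7,16]×[8,18], reject
8. q=(31,1) nearest=4 d=24 new=(9,5) → add node 7 parent=4 cost=8
9. q=(2,47) nearest=5 d=38 new=(2,11) → add node 8 parent=5 cost=10
10. q=(18,31) nearest=8 d=20 new=(4,13) → add node 9 parent=8 cost=12
11. q=(0,45) nearest=9 d=32 new=(2,15) → add node 10 parent=9 cost=14
12. q=(14,45) nearest=10 d=30 new=(4,17) → add node 11 parent=10 cost=16

Parent of node 10: 9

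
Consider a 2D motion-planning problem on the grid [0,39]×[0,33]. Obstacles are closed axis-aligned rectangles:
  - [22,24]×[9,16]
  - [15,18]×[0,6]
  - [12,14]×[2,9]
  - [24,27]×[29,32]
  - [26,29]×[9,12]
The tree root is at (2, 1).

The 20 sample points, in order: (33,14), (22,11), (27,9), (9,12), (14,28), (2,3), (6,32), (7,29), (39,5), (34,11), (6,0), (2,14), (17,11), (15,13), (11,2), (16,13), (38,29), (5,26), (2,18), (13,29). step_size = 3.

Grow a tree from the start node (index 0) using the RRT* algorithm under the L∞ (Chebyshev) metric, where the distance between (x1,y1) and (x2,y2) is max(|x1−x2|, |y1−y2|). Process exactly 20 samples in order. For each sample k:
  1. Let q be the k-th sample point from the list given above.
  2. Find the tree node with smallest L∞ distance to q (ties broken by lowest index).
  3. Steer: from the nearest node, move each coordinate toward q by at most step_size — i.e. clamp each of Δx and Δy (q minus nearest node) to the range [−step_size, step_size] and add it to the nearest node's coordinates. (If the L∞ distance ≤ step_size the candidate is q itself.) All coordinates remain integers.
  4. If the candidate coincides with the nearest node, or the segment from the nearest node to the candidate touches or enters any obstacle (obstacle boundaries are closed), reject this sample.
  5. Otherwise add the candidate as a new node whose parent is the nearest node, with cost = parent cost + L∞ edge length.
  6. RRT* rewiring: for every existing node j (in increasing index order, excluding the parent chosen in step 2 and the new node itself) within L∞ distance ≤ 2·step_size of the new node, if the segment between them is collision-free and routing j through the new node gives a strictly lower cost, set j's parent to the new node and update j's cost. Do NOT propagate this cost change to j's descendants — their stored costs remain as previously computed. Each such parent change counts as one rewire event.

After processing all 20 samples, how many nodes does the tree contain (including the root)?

Node count: 21

1. q=(33,14) nearest=0 d=31 new=(5,4) → add node 1 parent=0 cost=3
2. q=(22,11) nearest=1 d=17 new=(8,7) → add node 2 parent=1 cost=6
3. q=(27,9) nearest=2 d=19 new=(11,9) → add node 3 parent=2 cost=9
4. q=(9,12) nearest=3 d=3 new=(9,12) → add node 4 parent=3 cost=12
5. q=(14,28) nearest=4 d=16 new=(12,15) → add node 5 parent=4 cost=15
6. q=(2,3) nearest=0 d=2 new=(2,3) → add node 6 parent=0 cost=2
7. q=(6,32) nearest=5 d=17 new=(9,18) → add node 7 parent=5 cost=18
8. q=(7,29) nearest=7 d=11 new=(7,21) → add node 8 parent=7 cost=21
9. q=(39,5) nearest=5 d=27 new=(15,12) → add node 9 parent=5 cost=18
10. q=(34,11) nearest=9 d=19 new=(18,11) → add node 10 parent=9 cost=21
11. q=(6,0) nearest=0 d=4 new=(5,0) → add node 11 parent=0 cost=3
12. q=(2,14) nearest=2 d=7 new=(5,10) → add node 12 parent=2 cost=9
13. q=(17,11) nearest=10 d=1 new=(17,11) → add node 13 parent=10 cost=22
14. q=(15,13) nearest=9 d=1 new=(15,13) → add node 14 parent=9 cost=19; rewire 13→14 (21<22)
15. q=(11,2) nearest=2 d=5 new=(11,4) → add node 15 parent=2 cost=9
16. q=(16,13) nearest=9 d=1 new=(16,13) → add node 16 parent=9 cost=19
17. q=(38,29) nearest=10 d=20 new=(21,14) → add node 17 parent=10 cost=24
18. q=(5,26) nearest=8 d=5 new=(5,24) → add node 18 parent=8 cost=24
19. q=(2,18) nearest=8 d=5 new=(4,18) → add node 19 parent=8 cost=24
20. q=(13,29) nearest=8 d=8 new=(10,24) → add node 20 parent=8 cost=24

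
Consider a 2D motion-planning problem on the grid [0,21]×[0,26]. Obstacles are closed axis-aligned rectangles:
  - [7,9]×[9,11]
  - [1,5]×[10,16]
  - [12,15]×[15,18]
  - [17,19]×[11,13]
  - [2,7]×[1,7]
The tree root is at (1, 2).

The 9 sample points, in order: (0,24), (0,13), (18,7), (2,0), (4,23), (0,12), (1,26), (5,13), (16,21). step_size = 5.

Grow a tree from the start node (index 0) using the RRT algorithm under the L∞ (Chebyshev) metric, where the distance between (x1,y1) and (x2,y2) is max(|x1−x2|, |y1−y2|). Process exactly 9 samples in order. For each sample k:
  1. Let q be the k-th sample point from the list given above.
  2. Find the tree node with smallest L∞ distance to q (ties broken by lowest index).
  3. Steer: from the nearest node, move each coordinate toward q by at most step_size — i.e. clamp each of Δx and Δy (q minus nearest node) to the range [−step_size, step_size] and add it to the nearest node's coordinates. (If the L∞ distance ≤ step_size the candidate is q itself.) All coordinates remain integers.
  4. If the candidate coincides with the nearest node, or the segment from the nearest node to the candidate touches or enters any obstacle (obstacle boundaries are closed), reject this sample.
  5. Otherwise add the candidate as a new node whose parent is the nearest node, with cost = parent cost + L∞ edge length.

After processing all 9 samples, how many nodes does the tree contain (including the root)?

Node count: 6

1. q=(0,24) nearest=0 d=22 new=(0,7) → add node 1 parent=0 cost=5
2. q=(0,13) nearest=1 d=6 new=(0,12) → add node 2 parent=1 cost=10
3. q=(18,7) nearest=0 d=17 new=(6,7) → blocked by [2,7]×[1,7], reject
4. q=(2,0) nearest=0 d=2 new=(2,0) → add node 3 parent=0 cost=2
5. q=(4,23) nearest=2 d=11 new=(4,17) → blocked by [1,5]×[10,16], reject
6. q=(0,12) nearest=2 d=0 → coincident, reject
7. q=(1,26) nearest=2 d=14 new=(1,17) → add node 4 parent=2 cost=15
8. q=(5,13) nearest=4 d=4 new=(5,13) → blocked by [1,5]×[10,16], reject
9. q=(16,21) nearest=4 d=15 new=(6,21) → add node 5 parent=4 cost=20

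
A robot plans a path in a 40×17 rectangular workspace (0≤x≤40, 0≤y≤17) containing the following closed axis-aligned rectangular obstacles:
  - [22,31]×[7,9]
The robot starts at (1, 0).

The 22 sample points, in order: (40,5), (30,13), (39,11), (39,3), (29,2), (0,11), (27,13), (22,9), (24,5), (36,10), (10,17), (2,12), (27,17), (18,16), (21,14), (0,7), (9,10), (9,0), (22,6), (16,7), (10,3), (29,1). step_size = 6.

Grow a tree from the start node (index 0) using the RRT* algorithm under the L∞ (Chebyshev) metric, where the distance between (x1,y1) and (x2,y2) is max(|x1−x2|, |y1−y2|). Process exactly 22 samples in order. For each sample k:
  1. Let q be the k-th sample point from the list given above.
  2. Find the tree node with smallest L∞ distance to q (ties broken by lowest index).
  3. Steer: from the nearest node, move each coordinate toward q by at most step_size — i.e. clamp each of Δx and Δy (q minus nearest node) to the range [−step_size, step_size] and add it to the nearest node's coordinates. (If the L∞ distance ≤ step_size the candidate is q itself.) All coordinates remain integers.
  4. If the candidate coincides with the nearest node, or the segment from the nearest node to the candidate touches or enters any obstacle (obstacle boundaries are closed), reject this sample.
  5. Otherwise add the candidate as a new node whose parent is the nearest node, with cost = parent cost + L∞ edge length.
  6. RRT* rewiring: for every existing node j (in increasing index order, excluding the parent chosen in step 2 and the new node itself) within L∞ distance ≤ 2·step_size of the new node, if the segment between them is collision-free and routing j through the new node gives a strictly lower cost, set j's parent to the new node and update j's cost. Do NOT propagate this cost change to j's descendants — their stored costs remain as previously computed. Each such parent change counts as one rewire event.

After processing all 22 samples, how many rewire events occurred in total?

1. q=(40,5) nearest=0 d=39 new=(7,5) → add node 1 parent=0 cost=6
2. q=(30,13) nearest=1 d=23 new=(13,11) → add node 2 parent=1 cost=12
3. q=(39,11) nearest=2 d=26 new=(19,11) → add node 3 parent=2 cost=18
4. q=(39,3) nearest=3 d=20 new=(25,5) → blocked by [22,31]×[7,9], reject
5. q=(29,2) nearest=3 d=10 new=(25,5) → blocked by [22,31]×[7,9], reject
6. q=(0,11) nearest=1 d=7 new=(1,11) → add node 4 parent=1 cost=12
7. q=(27,13) nearest=3 d=8 new=(25,13) → add node 5 parent=3 cost=24
8. q=(22,9) nearest=3 d=3 new=(22,9) → blocked by [22,31]×[7,9], reject
9. q=(24,5) nearest=3 d=6 new=(24,5) → blocked by [22,31]×[7,9], reject
10. q=(36,10) nearest=5 d=11 new=(31,10) → add node 6 parent=5 cost=30
11. q=(10,17) nearest=2 d=6 new=(10,17) → add node 7 parent=2 cost=18
12. q=(2,12) nearest=4 d=1 new=(2,12) → add node 8 parent=4 cost=13
13. q=(27,17) nearest=5 d=4 new=(27,17) → add node 9 parent=5 cost=28
14. q=(18,16) nearest=2 d=5 new=(18,16) → add node 10 parent=2 cost=17; rewire 9→10 (26<28)
15. q=(21,14) nearest=3 d=3 new=(21,14) → add node 11 parent=3 cost=21
16. q=(0,7) nearest=4 d=4 new=(0,7) → add node 12 parent=4 cost=16
17. q=(9,10) nearest=2 d=4 new=(9,10) → add node 13 parent=2 cost=16
18. q=(9,0) nearest=1 d=5 new=(9,0) → add node 14 parent=1 cost=11
19. q=(22,6) nearest=3 d=5 new=(22,6) → add node 15 parent=3 cost=23
20. q=(16,7) nearest=2 d=4 new=(16,7) → add node 16 parent=2 cost=16; rewire 15→16 (22<23)
21. q=(10,3) nearest=1 d=3 new=(10,3) → add node 17 parent=1 cost=9; rewire 11→17 (20<21); rewire 15→17 (21<22); rewire 16→17 (15<16)
22. q=(29,1) nearest=15 d=7 new=(28,1) → add node 18 parent=15 cost=27

Rewire events: 5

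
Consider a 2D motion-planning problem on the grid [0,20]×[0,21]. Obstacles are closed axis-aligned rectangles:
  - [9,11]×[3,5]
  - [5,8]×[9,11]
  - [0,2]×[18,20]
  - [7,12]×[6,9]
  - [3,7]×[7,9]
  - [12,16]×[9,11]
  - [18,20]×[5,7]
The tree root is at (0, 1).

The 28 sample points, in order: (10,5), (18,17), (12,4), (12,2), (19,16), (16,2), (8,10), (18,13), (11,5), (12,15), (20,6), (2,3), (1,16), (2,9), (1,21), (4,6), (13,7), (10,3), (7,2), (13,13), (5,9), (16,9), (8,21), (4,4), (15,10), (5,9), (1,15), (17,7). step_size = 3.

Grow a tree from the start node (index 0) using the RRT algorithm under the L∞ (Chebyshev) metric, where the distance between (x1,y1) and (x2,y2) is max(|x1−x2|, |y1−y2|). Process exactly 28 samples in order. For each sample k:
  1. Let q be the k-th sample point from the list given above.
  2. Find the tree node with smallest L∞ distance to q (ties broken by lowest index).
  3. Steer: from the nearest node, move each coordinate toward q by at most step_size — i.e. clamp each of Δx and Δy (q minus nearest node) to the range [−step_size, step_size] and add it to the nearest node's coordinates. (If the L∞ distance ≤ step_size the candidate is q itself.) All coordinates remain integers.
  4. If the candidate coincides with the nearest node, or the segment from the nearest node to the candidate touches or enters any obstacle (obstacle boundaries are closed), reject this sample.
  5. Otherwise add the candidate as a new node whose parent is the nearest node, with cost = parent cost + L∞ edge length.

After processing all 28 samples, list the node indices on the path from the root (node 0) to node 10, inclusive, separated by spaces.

1. q=(10,5) nearest=0 d=10 new=(3,4) → add node 1 parent=0 cost=3
2. q=(18,17) nearest=1 d=15 new=(6,7) → blocked by [3,7]×[7,9], reject
3. q=(12,4) nearest=1 d=9 new=(6,4) → add node 2 parent=1 cost=6
4. q=(12,2) nearest=2 d=6 new=(9,2) → add node 3 parent=2 cost=9
5. q=(19,16) nearest=2 d=13 new=(9,7) → blocked by [7,12]×[6,9], reject
6. q=(16,2) nearest=3 d=7 new=(12,2) → add node 4 parent=3 cost=12
7. q=(8,10) nearest=1 d=6 new=(6,7) → blocked by [3,7]×[7,9], reject
8. q=(18,13) nearest=3 d=11 new=(12,5) → blocked by [9,11]×[3,5], reject
9. q=(11,5) nearest=3 d=3 new=(11,5) → blocked by [9,11]×[3,5], reject
10. q=(12,15) nearest=1 d=11 new=(6,7) → blocked by [3,7]×[7,9], reject
11. q=(20,6) nearest=4 d=8 new=(15,5) → add node 5 parent=4 cost=15
12. q=(2,3) nearest=1 d=1 new=(2,3) → add node 6 parent=1 cost=4
13. q=(1,16) nearest=1 d=12 new=(1,7) → add node 7 parent=1 cost=6
14. q=(2,9) nearest=7 d=2 new=(2,9) → add node 8 parent=7 cost=8
15. q=(1,21) nearest=8 d=12 new=(1,12) → add node 9 parent=8 cost=11
16. q=(4,6) nearest=1 d=2 new=(4,6) → add node 10 parent=1 cost=5
17. q=(13,7) nearest=5 d=2 new=(13,7) → add node 11 parent=5 cost=17
18. q=(10,3) nearest=3 d=1 new=(10,3) → blocked by [9,11]×[3,5], reject
19. q=(7,2) nearest=2 d=2 new=(7,2) → add node 12 parent=2 cost=8
20. q=(13,13) nearest=11 d=6 new=(13,10) → blocked by [12,16]×[9,11], reject
21. q=(5,9) nearest=8 d=3 new=(5,9) → blocked by [5,8]×[9,11], reject
22. q=(16,9) nearest=11 d=3 new=(16,9) → blocked by [12,16]×[9,11], reject
23. q=(8,21) nearest=9 d=9 new=(4,15) → add node 13 parent=9 cost=14
24. q=(4,4) nearest=1 d=1 new=(4,4) → add node 14 parent=1 cost=4
25. q=(15,10) nearest=11 d=3 new=(15,10) → blocked by [12,16]×[9,11], reject
26. q=(5,9) nearest=8 d=3 new=(5,9) → blocked by [5,8]×[9,11], reject
27. q=(1,15) nearest=9 d=3 new=(1,15) → add node 15 parent=9 cost=14
28. q=(17,7) nearest=5 d=2 new=(17,7) → add node 16 parent=5 cost=17

Path: 0 1 10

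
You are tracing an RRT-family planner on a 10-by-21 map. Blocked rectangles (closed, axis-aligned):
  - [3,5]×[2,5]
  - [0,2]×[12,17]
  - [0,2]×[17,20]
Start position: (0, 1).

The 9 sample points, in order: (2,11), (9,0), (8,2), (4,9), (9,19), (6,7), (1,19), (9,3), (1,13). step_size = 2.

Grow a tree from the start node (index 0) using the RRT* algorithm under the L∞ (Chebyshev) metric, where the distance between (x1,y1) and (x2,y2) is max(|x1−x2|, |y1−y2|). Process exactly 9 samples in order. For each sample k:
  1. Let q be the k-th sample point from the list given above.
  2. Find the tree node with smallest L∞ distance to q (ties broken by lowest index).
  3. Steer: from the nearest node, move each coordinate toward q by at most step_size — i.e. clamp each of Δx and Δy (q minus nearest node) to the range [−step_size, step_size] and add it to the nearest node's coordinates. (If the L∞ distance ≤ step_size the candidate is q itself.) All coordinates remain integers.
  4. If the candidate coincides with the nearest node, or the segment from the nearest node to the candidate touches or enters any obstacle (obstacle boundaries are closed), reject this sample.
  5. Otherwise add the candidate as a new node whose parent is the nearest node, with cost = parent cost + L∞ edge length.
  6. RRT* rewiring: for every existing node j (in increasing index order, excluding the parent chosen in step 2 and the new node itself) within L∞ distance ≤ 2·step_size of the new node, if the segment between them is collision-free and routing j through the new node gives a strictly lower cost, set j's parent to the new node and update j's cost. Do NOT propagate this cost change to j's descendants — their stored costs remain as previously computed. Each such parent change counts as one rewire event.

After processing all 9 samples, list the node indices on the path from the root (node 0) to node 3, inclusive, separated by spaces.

1. q=(2,11) nearest=0 d=10 new=(2,3) → add node 1 parent=0 cost=2
2. q=(9,0) nearest=1 d=7 new=(4,1) → blocked by [3,5]×[2,5], reject
3. q=(8,2) nearest=1 d=6 new=(4,2) → blocked by [3,5]×[2,5], reject
4. q=(4,9) nearest=1 d=6 new=(4,5) → blocked by [3,5]×[2,5], reject
5. q=(9,19) nearest=1 d=16 new=(4,5) → blocked by [3,5]×[2,5], reject
6. q=(6,7) nearest=1 d=4 new=(4,5) → blocked by [3,5]×[2,5], reject
7. q=(1,19) nearest=1 d=16 new=(1,5) → add node 2 parent=1 cost=4
8. q=(9,3) nearest=1 d=7 new=(4,3) → blocked by [3,5]×[2,5], reject
9. q=(1,13) nearest=2 d=8 new=(1,7) → add node 3 parent=2 cost=6

Path: 0 1 2 3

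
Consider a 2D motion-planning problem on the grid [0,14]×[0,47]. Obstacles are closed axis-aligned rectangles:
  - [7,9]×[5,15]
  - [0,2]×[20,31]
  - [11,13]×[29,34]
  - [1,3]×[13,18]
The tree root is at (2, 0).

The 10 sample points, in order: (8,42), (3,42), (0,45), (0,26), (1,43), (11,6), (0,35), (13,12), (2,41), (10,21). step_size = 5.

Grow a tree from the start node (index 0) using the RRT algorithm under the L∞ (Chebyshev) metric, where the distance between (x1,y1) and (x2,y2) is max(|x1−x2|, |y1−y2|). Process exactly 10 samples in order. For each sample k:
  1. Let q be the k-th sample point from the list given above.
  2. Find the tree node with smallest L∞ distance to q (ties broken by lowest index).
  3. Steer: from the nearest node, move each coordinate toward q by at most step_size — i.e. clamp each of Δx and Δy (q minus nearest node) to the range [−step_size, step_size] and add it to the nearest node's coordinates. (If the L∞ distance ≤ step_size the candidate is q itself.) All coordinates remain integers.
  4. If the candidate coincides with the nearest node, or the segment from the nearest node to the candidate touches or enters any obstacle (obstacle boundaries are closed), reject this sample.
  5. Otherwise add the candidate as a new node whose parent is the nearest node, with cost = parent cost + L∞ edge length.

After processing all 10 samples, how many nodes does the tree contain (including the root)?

1. q=(8,42) nearest=0 d=42 new=(7,5) → blocked by [7,9]×[5,15], reject
2. q=(3,42) nearest=0 d=42 new=(3,5) → add node 1 parent=0 cost=5
3. q=(0,45) nearest=1 d=40 new=(0,10) → add node 2 parent=1 cost=10
4. q=(0,26) nearest=2 d=16 new=(0,15) → add node 3 parent=2 cost=15
5. q=(1,43) nearest=3 d=28 new=(1,20) → blocked by [0,2]×[20,31], reject
6. q=(11,6) nearest=1 d=8 new=(8,6) → blocked by [7,9]×[5,15], reject
7. q=(0,35) nearest=3 d=20 new=(0,20) → blocked by [0,2]×[20,31], reject
8. q=(13,12) nearest=1 d=10 new=(8,10) → blocked by [7,9]×[5,15], reject
9. q=(2,41) nearest=3 d=26 new=(2,20) → blocked by [0,2]×[20,31], reject
10. q=(10,21) nearest=3 d=10 new=(5,20) → blocked by [1,3]×[13,18], reject

Node count: 4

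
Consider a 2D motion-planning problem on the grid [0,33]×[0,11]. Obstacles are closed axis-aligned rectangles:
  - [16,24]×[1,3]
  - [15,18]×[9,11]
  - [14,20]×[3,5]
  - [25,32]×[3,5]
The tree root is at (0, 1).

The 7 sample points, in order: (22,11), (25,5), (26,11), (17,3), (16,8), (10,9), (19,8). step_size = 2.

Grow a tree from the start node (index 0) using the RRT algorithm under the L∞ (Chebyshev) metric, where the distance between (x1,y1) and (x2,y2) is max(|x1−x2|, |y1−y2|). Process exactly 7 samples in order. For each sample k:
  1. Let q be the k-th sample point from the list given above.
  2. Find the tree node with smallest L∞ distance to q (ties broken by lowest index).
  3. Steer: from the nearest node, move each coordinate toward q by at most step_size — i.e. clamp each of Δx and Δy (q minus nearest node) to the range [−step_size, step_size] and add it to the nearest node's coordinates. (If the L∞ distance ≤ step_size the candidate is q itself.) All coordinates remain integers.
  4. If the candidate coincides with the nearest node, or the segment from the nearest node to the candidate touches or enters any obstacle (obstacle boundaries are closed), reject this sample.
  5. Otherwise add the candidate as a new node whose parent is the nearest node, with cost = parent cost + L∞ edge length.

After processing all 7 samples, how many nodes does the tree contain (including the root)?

1. q=(22,11) nearest=0 d=22 new=(2,3) → add node 1 parent=0 cost=2
2. q=(25,5) nearest=1 d=23 new=(4,5) → add node 2 parent=1 cost=4
3. q=(26,11) nearest=2 d=22 new=(6,7) → add node 3 parent=2 cost=6
4. q=(17,3) nearest=3 d=11 new=(8,5) → add node 4 parent=3 cost=8
5. q=(16,8) nearest=4 d=8 new=(10,7) → add node 5 parent=4 cost=10
6. q=(10,9) nearest=5 d=2 new=(10,9) → add node 6 parent=5 cost=12
7. q=(19,8) nearest=5 d=9 new=(12,8) → add node 7 parent=5 cost=12

Node count: 8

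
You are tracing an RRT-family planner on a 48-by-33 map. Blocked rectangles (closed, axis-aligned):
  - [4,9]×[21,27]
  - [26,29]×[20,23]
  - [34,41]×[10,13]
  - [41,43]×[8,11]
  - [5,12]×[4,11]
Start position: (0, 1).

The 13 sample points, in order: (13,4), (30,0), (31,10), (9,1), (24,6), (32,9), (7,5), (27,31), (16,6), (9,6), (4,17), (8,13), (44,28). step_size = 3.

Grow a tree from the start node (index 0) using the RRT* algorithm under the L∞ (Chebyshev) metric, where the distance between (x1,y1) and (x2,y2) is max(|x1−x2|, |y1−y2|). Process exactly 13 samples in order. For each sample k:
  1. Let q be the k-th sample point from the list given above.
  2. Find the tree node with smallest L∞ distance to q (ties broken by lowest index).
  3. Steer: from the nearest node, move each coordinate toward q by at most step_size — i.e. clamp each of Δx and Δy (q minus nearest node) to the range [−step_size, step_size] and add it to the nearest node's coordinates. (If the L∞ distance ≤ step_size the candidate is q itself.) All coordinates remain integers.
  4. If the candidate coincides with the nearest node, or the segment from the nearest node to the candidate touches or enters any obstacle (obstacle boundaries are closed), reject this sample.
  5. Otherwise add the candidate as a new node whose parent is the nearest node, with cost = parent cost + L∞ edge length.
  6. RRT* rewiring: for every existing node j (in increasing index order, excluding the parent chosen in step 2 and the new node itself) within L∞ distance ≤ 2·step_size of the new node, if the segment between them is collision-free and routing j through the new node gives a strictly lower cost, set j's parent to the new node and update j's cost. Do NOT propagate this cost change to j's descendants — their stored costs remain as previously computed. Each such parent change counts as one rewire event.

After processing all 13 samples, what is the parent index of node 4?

1. q=(13,4) nearest=0 d=13 new=(3,4) → add node 1 parent=0 cost=3
2. q=(30,0) nearest=1 d=27 new=(6,1) → add node 2 parent=1 cost=6
3. q=(31,10) nearest=2 d=25 new=(9,4) → blocked by [5,12]×[4,11], reject
4. q=(9,1) nearest=2 d=3 new=(9,1) → add node 3 parent=2 cost=9
5. q=(24,6) nearest=3 d=15 new=(12,4) → blocked by [5,12]×[4,11], reject
6. q=(32,9) nearest=3 d=23 new=(12,4) → blocked by [5,12]×[4,11], reject
7. q=(7,5) nearest=1 d=4 new=(6,5) → blocked by [5,12]×[4,11], reject
8. q=(27,31) nearest=1 d=27 new=(6,7) → blocked by [5,12]×[4,11], reject
9. q=(16,6) nearest=3 d=7 new=(12,4) → blocked by [5,12]×[4,11], reject
10. q=(9,6) nearest=2 d=5 new=(9,4) → blocked by [5,12]×[4,11], reject
11. q=(4,17) nearest=1 d=13 new=(4,7) → add node 4 parent=1 cost=6
12. q=(8,13) nearest=4 d=6 new=(7,10) → blocked by [5,12]×[4,11], reject
13. q=(44,28) nearest=3 d=35 new=(12,4) → blocked by [5,12]×[4,11], reject

Parent of node 4: 1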